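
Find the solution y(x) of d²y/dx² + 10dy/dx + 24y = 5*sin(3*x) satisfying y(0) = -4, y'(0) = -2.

y = -127*exp(-4*x)/10 - 2*cos(3*x)/15 + sin(3*x)/15 + 53*exp(-6*x)/6

Characteristic equation r² + 10r + 24 = 0 factors as (r + 6)(r + 4) = 0, so r = -6, -4.
Hence y_h = C1*exp(-6*x) + C2*exp(-4*x).
Try y_p = A*cos(3*x) + B*sin(3*x). Substituting and equating the coefficients of cos(3x) and sin(3x) gives A = -2/15, B = 1/15, so y_p = -2*cos(3*x)/15 + sin(3*x)/15.
General solution: y = -2*cos(3*x)/15 + sin(3*x)/15 + C1*exp(-6*x) + C2*exp(-4*x).
Apply the initial conditions: y(0) = -2/15 + C1 + C2 = -4 and y'(0) = 1/5 - 6*C1 - 4*C2 = -2. Solving gives C1 = 53/6, C2 = -127/10.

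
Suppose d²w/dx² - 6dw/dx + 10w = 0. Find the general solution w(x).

w = C1*cos(x)*exp(3*x) + C2*exp(3*x)*sin(x)

Characteristic equation r² - 6r + 10 = 0 has discriminant (-6)² - 4·(10) = -4 < 0, so r = 3 ± i.
Hence w_h = C1*cos(x)*exp(3*x) + C2*exp(3*x)*sin(x).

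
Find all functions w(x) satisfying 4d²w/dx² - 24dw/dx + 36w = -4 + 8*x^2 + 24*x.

w = 13/27 + 2*x**2/9 + 26*x/27 + C1*exp(3*x) + C2*x*exp(3*x)

Divide through by 4: w'' - 6w' + 9w = -1 + 2*x^2 + 6*x.
Characteristic equation r² - 6r + 9 = 0 has discriminant (-6)² - 4·(9) = 0, so r = 3 is a repeated root.
Hence w_h = (C1 + C2*x)*exp(3*x).
For the particular solution try w_p = A0 + A1*x + A2*x^2. Substituting and matching coefficients of each power of x gives A0 = 13/27, A1 = 26/27, A2 = 2/9, so w_p = 13/27 + 2*x^2/9 + 26*x/27.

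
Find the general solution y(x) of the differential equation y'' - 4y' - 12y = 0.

Characteristic equation r² - 4r - 12 = 0 factors as (r + 2)(r - 6) = 0, so r = -2, 6.
Hence y_h = C1*exp(-2*x) + C2*exp(6*x).

y = C1*exp(-2*x) + C2*exp(6*x)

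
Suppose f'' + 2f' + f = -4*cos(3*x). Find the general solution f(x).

Characteristic equation r² + 2r + 1 = 0 has discriminant (2)² - 4·(1) = 0, so r = -1 is a repeated root.
Hence f_h = (C1 + C2*x)*exp(-x).
Try f_p = A*cos(3*x) + B*sin(3*x). Substituting and equating the coefficients of cos(3x) and sin(3x) gives A = 8/25, B = -6/25, so f_p = -6*sin(3*x)/25 + 8*cos(3*x)/25.

f = -6*sin(3*x)/25 + 8*cos(3*x)/25 + C1*exp(-x) + C2*x*exp(-x)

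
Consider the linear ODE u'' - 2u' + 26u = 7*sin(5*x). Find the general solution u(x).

u = 7*sin(5*x)/101 + 70*cos(5*x)/101 + C1*cos(5*x)*exp(x) + C2*exp(x)*sin(5*x)

Characteristic equation r² - 2r + 26 = 0 has discriminant (-2)² - 4·(26) = -100 < 0, so r = 1 ± 5i.
Hence u_h = C1*cos(5*x)*exp(x) + C2*exp(x)*sin(5*x).
Try u_p = A*cos(5*x) + B*sin(5*x). Substituting and equating the coefficients of cos(5x) and sin(5x) gives A = 70/101, B = 7/101, so u_p = 7*sin(5*x)/101 + 70*cos(5*x)/101.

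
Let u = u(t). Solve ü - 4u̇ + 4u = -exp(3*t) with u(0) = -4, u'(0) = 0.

Characteristic equation r² - 4r + 4 = 0 has discriminant (-4)² - 4·(4) = 0, so r = 2 is a repeated root.
Hence u_h = (C1 + C2*t)*exp(2*t).
Try u_p = A*exp(3*t). Substituting into the equation and dividing by exp(3*t) gives A = -1, so u_p = -exp(3*t).
General solution: u = -exp(3*t) + C1*exp(2*t) + C2*t*exp(2*t).
Apply the initial conditions: u(0) = -1 + C1 = -4 and u'(0) = -3 + C2 + 2*C1 = 0. Solving gives C1 = -3, C2 = 9.

u = -exp(3*t) - 3*exp(2*t) + 9*t*exp(2*t)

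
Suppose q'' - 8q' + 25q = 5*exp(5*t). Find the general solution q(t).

Characteristic equation r² - 8r + 25 = 0 has discriminant (-8)² - 4·(25) = -36 < 0, so r = 4 ± 3i.
Hence q_h = C1*cos(3*t)*exp(4*t) + C2*exp(4*t)*sin(3*t).
Try q_p = A*exp(5*t). Substituting into the equation and dividing by exp(5*t) gives A = 1/2, so q_p = exp(5*t)/2.

q = exp(5*t)/2 + C1*cos(3*t)*exp(4*t) + C2*exp(4*t)*sin(3*t)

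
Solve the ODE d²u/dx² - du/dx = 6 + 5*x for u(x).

u = C2 - 11*x - 5*x**2/2 + C1*exp(x)

Characteristic equation r² - r = 0 factors as (r - 1)r = 0, so r = 1, 0.
Hence u_h = C1*exp(x) + C2.
Since 0 is a characteristic root (multiplicity 1), multiply the polynomial trial by x: try u_p = x*(A0 + A1*x). Substituting and matching coefficients of each power of x gives A0 = -11, A1 = -5/2, so u_p = -11*x - 5*x^2/2.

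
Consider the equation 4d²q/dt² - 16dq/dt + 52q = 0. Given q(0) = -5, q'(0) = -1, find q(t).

Divide through by 4: q'' - 4q' + 13q = 0.
Characteristic equation r² - 4r + 13 = 0 has discriminant (-4)² - 4·(13) = -36 < 0, so r = 2 ± 3i.
Hence q_h = C1*cos(3*t)*exp(2*t) + C2*exp(2*t)*sin(3*t).
Apply the initial conditions: q(0) = C1 = -5 and q'(0) = 2*C1 + 3*C2 = -1. Solving gives C1 = -5, C2 = 3.

q = -5*cos(3*t)*exp(2*t) + 3*exp(2*t)*sin(3*t)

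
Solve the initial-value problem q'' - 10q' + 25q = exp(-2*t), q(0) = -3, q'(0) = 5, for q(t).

Characteristic equation r² - 10r + 25 = 0 has discriminant (-10)² - 4·(25) = 0, so r = 5 is a repeated root.
Hence q_h = (C1 + C2*t)*exp(5*t).
Try q_p = A*exp(-2*t). Substituting into the equation and dividing by exp(-2*t) gives A = 1/49, so q_p = exp(-2*t)/49.
General solution: q = exp(-2*t)/49 + C1*exp(5*t) + C2*t*exp(5*t).
Apply the initial conditions: q(0) = 1/49 + C1 = -3 and q'(0) = -2/49 + C2 + 5*C1 = 5. Solving gives C1 = -148/49, C2 = 141/7.

q = -148*exp(5*t)/49 + exp(-2*t)/49 + 141*t*exp(5*t)/7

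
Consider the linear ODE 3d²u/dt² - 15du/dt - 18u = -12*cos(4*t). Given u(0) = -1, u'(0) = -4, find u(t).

u = -71*exp(6*t)/91 - 38*exp(-t)/119 + 20*sin(4*t)/221 + 22*cos(4*t)/221

Divide through by 3: u'' - 5u' - 6u = -4*cos(4*t).
Characteristic equation r² - 5r - 6 = 0 factors as (r - 6)(r + 1) = 0, so r = 6, -1.
Hence u_h = C1*exp(6*t) + C2*exp(-t).
Try u_p = A*cos(4*t) + B*sin(4*t). Substituting and equating the coefficients of cos(4t) and sin(4t) gives A = 22/221, B = 20/221, so u_p = 20*sin(4*t)/221 + 22*cos(4*t)/221.
General solution: u = 20*sin(4*t)/221 + 22*cos(4*t)/221 + C1*exp(6*t) + C2*exp(-t).
Apply the initial conditions: u(0) = 22/221 + C1 + C2 = -1 and u'(0) = 80/221 - C2 + 6*C1 = -4. Solving gives C1 = -71/91, C2 = -38/119.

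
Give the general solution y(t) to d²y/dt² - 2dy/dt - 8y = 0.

y = C1*exp(4*t) + C2*exp(-2*t)

Characteristic equation r² - 2r - 8 = 0 factors as (r - 4)(r + 2) = 0, so r = 4, -2.
Hence y_h = C1*exp(4*t) + C2*exp(-2*t).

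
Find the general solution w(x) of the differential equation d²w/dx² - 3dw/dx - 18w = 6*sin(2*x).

Characteristic equation r² - 3r - 18 = 0 factors as (r - 6)(r + 3) = 0, so r = 6, -3.
Hence w_h = C1*exp(6*x) + C2*exp(-3*x).
Try w_p = A*cos(2*x) + B*sin(2*x). Substituting and equating the coefficients of cos(2x) and sin(2x) gives A = 9/130, B = -33/130, so w_p = -33*sin(2*x)/130 + 9*cos(2*x)/130.

w = -33*sin(2*x)/130 + 9*cos(2*x)/130 + C1*exp(6*x) + C2*exp(-3*x)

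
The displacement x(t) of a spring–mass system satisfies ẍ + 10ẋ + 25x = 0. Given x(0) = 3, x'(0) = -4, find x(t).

x = 3*exp(-5*t) + 11*t*exp(-5*t)

Characteristic equation r² + 10r + 25 = 0 has discriminant (10)² - 4·(25) = 0, so r = -5 is a repeated root.
Hence x_h = (C1 + C2*t)*exp(-5*t).
Apply the initial conditions: x(0) = C1 = 3 and x'(0) = C2 - 5*C1 = -4. Solving gives C1 = 3, C2 = 11.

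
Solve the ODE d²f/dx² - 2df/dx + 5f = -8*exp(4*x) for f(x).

f = -8*exp(4*x)/13 + C1*cos(2*x)*exp(x) + C2*exp(x)*sin(2*x)

Characteristic equation r² - 2r + 5 = 0 has discriminant (-2)² - 4·(5) = -16 < 0, so r = 1 ± 2i.
Hence f_h = C1*cos(2*x)*exp(x) + C2*exp(x)*sin(2*x).
Try f_p = A*exp(4*x). Substituting into the equation and dividing by exp(4*x) gives A = -8/13, so f_p = -8*exp(4*x)/13.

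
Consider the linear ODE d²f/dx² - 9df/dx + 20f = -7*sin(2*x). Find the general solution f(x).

f = -63*cos(2*x)/290 - 28*sin(2*x)/145 + C1*exp(5*x) + C2*exp(4*x)

Characteristic equation r² - 9r + 20 = 0 factors as (r - 5)(r - 4) = 0, so r = 5, 4.
Hence f_h = C1*exp(5*x) + C2*exp(4*x).
Try f_p = A*cos(2*x) + B*sin(2*x). Substituting and equating the coefficients of cos(2x) and sin(2x) gives A = -63/290, B = -28/145, so f_p = -63*cos(2*x)/290 - 28*sin(2*x)/145.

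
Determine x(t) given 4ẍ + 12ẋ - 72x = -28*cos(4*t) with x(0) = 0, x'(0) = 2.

Divide through by 4: x'' + 3x' - 18x = -7*cos(4*t).
Characteristic equation r² + 3r - 18 = 0 factors as (r + 6)(r - 3) = 0, so r = -6, 3.
Hence x_h = C1*exp(-6*t) + C2*exp(3*t).
Try x_p = A*cos(4*t) + B*sin(4*t). Substituting and equating the coefficients of cos(4t) and sin(4t) gives A = 119/650, B = -21/325, so x_p = -21*sin(4*t)/325 + 119*cos(4*t)/650.
General solution: x = -21*sin(4*t)/325 + 119*cos(4*t)/650 + C1*exp(-6*t) + C2*exp(3*t).
Apply the initial conditions: x(0) = 119/650 + C1 + C2 = 0 and x'(0) = -84/325 - 6*C1 + 3*C2 = 2. Solving gives C1 = -73/234, C2 = 29/225.

x = -73*exp(-6*t)/234 - 21*sin(4*t)/325 + 29*exp(3*t)/225 + 119*cos(4*t)/650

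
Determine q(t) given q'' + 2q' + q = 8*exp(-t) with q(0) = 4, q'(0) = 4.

q = 4*exp(-t) + 4*t**2*exp(-t) + 8*t*exp(-t)

Characteristic equation r² + 2r + 1 = 0 has discriminant (2)² - 4·(1) = 0, so r = -1 is a repeated root.
Hence q_h = (C1 + C2*t)*exp(-t).
Since exp(-t) solves the homogeneous equation (r = -1 is a root of multiplicity 2), multiply the trial by t^2. Try q_p = A*t^2*exp(-t). Substituting into the equation and dividing by exp(-t) gives A = 4, so q_p = 4*t^2*exp(-t).
General solution: q = C1*exp(-t) + 4*t^2*exp(-t) + C2*t*exp(-t).
Apply the initial conditions: q(0) = C1 = 4 and q'(0) = C2 - C1 = 4. Solving gives C1 = 4, C2 = 8.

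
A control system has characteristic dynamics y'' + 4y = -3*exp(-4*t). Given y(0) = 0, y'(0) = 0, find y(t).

y = -3*sin(2*t)/10 - 3*exp(-4*t)/20 + 3*cos(2*t)/20

Characteristic equation r² + 4 = 0 has discriminant (0)² - 4·(4) = -16 < 0, so r = ± 2i.
Hence y_h = C1*cos(2*t) + C2*sin(2*t).
Try y_p = A*exp(-4*t). Substituting into the equation and dividing by exp(-4*t) gives A = -3/20, so y_p = -3*exp(-4*t)/20.
General solution: y = -3*exp(-4*t)/20 + C1*cos(2*t) + C2*sin(2*t).
Apply the initial conditions: y(0) = -3/20 + C1 = 0 and y'(0) = 3/5 + 2*C2 = 0. Solving gives C1 = 3/20, C2 = -3/10.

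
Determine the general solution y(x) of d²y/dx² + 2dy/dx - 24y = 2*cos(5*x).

Characteristic equation r² + 2r - 24 = 0 factors as (r + 6)(r - 4) = 0, so r = -6, 4.
Hence y_h = C1*exp(-6*x) + C2*exp(4*x).
Try y_p = A*cos(5*x) + B*sin(5*x). Substituting and equating the coefficients of cos(5x) and sin(5x) gives A = -98/2501, B = 20/2501, so y_p = -98*cos(5*x)/2501 + 20*sin(5*x)/2501.

y = -98*cos(5*x)/2501 + 20*sin(5*x)/2501 + C1*exp(-6*x) + C2*exp(4*x)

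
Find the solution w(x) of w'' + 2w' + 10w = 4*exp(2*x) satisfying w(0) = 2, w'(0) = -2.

w = 2*exp(2*x)/9 - 2*exp(-x)*sin(3*x)/9 + 16*cos(3*x)*exp(-x)/9

Characteristic equation r² + 2r + 10 = 0 has discriminant (2)² - 4·(10) = -36 < 0, so r = -1 ± 3i.
Hence w_h = C1*cos(3*x)*exp(-x) + C2*exp(-x)*sin(3*x).
Try w_p = A*exp(2*x). Substituting into the equation and dividing by exp(2*x) gives A = 2/9, so w_p = 2*exp(2*x)/9.
General solution: w = 2*exp(2*x)/9 + C1*cos(3*x)*exp(-x) + C2*exp(-x)*sin(3*x).
Apply the initial conditions: w(0) = 2/9 + C1 = 2 and w'(0) = 4/9 - C1 + 3*C2 = -2. Solving gives C1 = 16/9, C2 = -2/9.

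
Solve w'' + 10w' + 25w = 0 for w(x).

Characteristic equation r² + 10r + 25 = 0 has discriminant (10)² - 4·(25) = 0, so r = -5 is a repeated root.
Hence w_h = (C1 + C2*x)*exp(-5*x).

w = C1*exp(-5*x) + C2*x*exp(-5*x)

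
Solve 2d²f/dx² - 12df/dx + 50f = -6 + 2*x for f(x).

f = -69/625 + x/25 + C1*cos(4*x)*exp(3*x) + C2*exp(3*x)*sin(4*x)

Divide through by 2: f'' - 6f' + 25f = -3 + x.
Characteristic equation r² - 6r + 25 = 0 has discriminant (-6)² - 4·(25) = -64 < 0, so r = 3 ± 4i.
Hence f_h = C1*cos(4*x)*exp(3*x) + C2*exp(3*x)*sin(4*x).
For the particular solution try f_p = A0 + A1*x. Substituting and matching coefficients of each power of x gives A0 = -69/625, A1 = 1/25, so f_p = -69/625 + x/25.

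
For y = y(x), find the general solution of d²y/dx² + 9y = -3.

Characteristic equation r² + 9 = 0 has discriminant (0)² - 4·(9) = -36 < 0, so r = ± 3i.
Hence y_h = C1*cos(3*x) + C2*sin(3*x).
For the particular solution try y_p = A0. Substituting and matching coefficients of each power of x gives A0 = -1/3, so y_p = -1/3.

y = -1/3 + C1*cos(3*x) + C2*sin(3*x)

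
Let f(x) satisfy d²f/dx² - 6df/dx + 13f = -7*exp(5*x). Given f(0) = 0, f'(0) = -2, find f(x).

Characteristic equation r² - 6r + 13 = 0 has discriminant (-6)² - 4·(13) = -16 < 0, so r = 3 ± 2i.
Hence f_h = C1*cos(2*x)*exp(3*x) + C2*exp(3*x)*sin(2*x).
Try f_p = A*exp(5*x). Substituting into the equation and dividing by exp(5*x) gives A = -7/8, so f_p = -7*exp(5*x)/8.
General solution: f = -7*exp(5*x)/8 + C1*cos(2*x)*exp(3*x) + C2*exp(3*x)*sin(2*x).
Apply the initial conditions: f(0) = -7/8 + C1 = 0 and f'(0) = -35/8 + 2*C2 + 3*C1 = -2. Solving gives C1 = 7/8, C2 = -1/8.

f = -7*exp(5*x)/8 - exp(3*x)*sin(2*x)/8 + 7*cos(2*x)*exp(3*x)/8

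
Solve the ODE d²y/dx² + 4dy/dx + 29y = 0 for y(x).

y = C1*cos(5*x)*exp(-2*x) + C2*exp(-2*x)*sin(5*x)

Characteristic equation r² + 4r + 29 = 0 has discriminant (4)² - 4·(29) = -100 < 0, so r = -2 ± 5i.
Hence y_h = C1*cos(5*x)*exp(-2*x) + C2*exp(-2*x)*sin(5*x).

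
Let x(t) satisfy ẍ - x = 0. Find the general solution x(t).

x = C1*exp(t) + C2*exp(-t)

Characteristic equation r² - 1 = 0 factors as (r - 1)(r + 1) = 0, so r = 1, -1.
Hence x_h = C1*exp(t) + C2*exp(-t).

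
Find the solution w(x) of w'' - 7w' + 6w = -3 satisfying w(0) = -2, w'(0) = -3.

w = -1/2 - 6*exp(x)/5 - 3*exp(6*x)/10

Characteristic equation r² - 7r + 6 = 0 factors as (r - 6)(r - 1) = 0, so r = 6, 1.
Hence w_h = C1*exp(6*x) + C2*exp(x).
For the particular solution try w_p = A0. Substituting and matching coefficients of each power of x gives A0 = -1/2, so w_p = -1/2.
General solution: w = -1/2 + C1*exp(6*x) + C2*exp(x).
Apply the initial conditions: w(0) = -1/2 + C1 + C2 = -2 and w'(0) = C2 + 6*C1 = -3. Solving gives C1 = -3/10, C2 = -6/5.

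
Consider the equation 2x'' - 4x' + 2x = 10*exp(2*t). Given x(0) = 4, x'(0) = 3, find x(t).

Divide through by 2: x'' - 2x' + x = 5*exp(2*t).
Characteristic equation r² - 2r + 1 = 0 has discriminant (-2)² - 4·(1) = 0, so r = 1 is a repeated root.
Hence x_h = (C1 + C2*t)*exp(t).
Try x_p = A*exp(2*t). Substituting into the equation and dividing by exp(2*t) gives A = 5, so x_p = 5*exp(2*t).
General solution: x = 5*exp(2*t) + C1*exp(t) + C2*t*exp(t).
Apply the initial conditions: x(0) = 5 + C1 = 4 and x'(0) = 10 + C1 + C2 = 3. Solving gives C1 = -1, C2 = -6.

x = -exp(t) + 5*exp(2*t) - 6*t*exp(t)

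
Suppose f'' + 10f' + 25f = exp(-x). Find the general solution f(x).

f = exp(-x)/16 + C1*exp(-5*x) + C2*x*exp(-5*x)

Characteristic equation r² + 10r + 25 = 0 has discriminant (10)² - 4·(25) = 0, so r = -5 is a repeated root.
Hence f_h = (C1 + C2*x)*exp(-5*x).
Try f_p = A*exp(-x). Substituting into the equation and dividing by exp(-x) gives A = 1/16, so f_p = exp(-x)/16.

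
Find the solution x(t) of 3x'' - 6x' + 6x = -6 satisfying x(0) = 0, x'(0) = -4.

x = -1 + cos(t)*exp(t) - 5*exp(t)*sin(t)

Divide through by 3: x'' - 2x' + 2x = -2.
Characteristic equation r² - 2r + 2 = 0 has discriminant (-2)² - 4·(2) = -4 < 0, so r = 1 ± i.
Hence x_h = C1*cos(t)*exp(t) + C2*exp(t)*sin(t).
For the particular solution try x_p = A0. Substituting and matching coefficients of each power of t gives A0 = -1, so x_p = -1.
General solution: x = -1 + C1*cos(t)*exp(t) + C2*exp(t)*sin(t).
Apply the initial conditions: x(0) = -1 + C1 = 0 and x'(0) = C1 + C2 = -4. Solving gives C1 = 1, C2 = -5.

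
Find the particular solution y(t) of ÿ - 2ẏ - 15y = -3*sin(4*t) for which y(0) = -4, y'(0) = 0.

Characteristic equation r² - 2r - 15 = 0 factors as (r - 5)(r + 3) = 0, so r = 5, -3.
Hence y_h = C1*exp(5*t) + C2*exp(-3*t).
Try y_p = A*cos(4*t) + B*sin(4*t). Substituting and equating the coefficients of cos(4t) and sin(4t) gives A = -24/1025, B = 93/1025, so y_p = -24*cos(4*t)/1025 + 93*sin(4*t)/1025.
General solution: y = -24*cos(4*t)/1025 + 93*sin(4*t)/1025 + C1*exp(5*t) + C2*exp(-3*t).
Apply the initial conditions: y(0) = -24/1025 + C1 + C2 = -4 and y'(0) = 372/1025 - 3*C2 + 5*C1 = 0. Solving gives C1 = -63/41, C2 = -61/25.

y = -63*exp(5*t)/41 - 61*exp(-3*t)/25 - 24*cos(4*t)/1025 + 93*sin(4*t)/1025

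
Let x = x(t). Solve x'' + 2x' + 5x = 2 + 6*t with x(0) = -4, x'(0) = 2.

Characteristic equation r² + 2r + 5 = 0 has discriminant (2)² - 4·(5) = -16 < 0, so r = -1 ± 2i.
Hence x_h = C1*cos(2*t)*exp(-t) + C2*exp(-t)*sin(2*t).
For the particular solution try x_p = A0 + A1*t. Substituting and matching coefficients of each power of t gives A0 = -2/25, A1 = 6/5, so x_p = -2/25 + 6*t/5.
General solution: x = -2/25 + 6*t/5 + C1*cos(2*t)*exp(-t) + C2*exp(-t)*sin(2*t).
Apply the initial conditions: x(0) = -2/25 + C1 = -4 and x'(0) = 6/5 - C1 + 2*C2 = 2. Solving gives C1 = -98/25, C2 = -39/25.

x = -2/25 + 6*t/5 - 98*cos(2*t)*exp(-t)/25 - 39*exp(-t)*sin(2*t)/25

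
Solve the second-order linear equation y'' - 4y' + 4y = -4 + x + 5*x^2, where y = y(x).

y = 9/8 + 5*x**2/4 + 11*x/4 + C1*exp(2*x) + C2*x*exp(2*x)

Characteristic equation r² - 4r + 4 = 0 has discriminant (-4)² - 4·(4) = 0, so r = 2 is a repeated root.
Hence y_h = (C1 + C2*x)*exp(2*x).
For the particular solution try y_p = A0 + A1*x + A2*x^2. Substituting and matching coefficients of each power of x gives A0 = 9/8, A1 = 11/4, A2 = 5/4, so y_p = 9/8 + 5*x^2/4 + 11*x/4.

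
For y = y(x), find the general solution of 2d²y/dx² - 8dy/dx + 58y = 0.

Divide through by 2: y'' - 4y' + 29y = 0.
Characteristic equation r² - 4r + 29 = 0 has discriminant (-4)² - 4·(29) = -100 < 0, so r = 2 ± 5i.
Hence y_h = C1*cos(5*x)*exp(2*x) + C2*exp(2*x)*sin(5*x).

y = C1*cos(5*x)*exp(2*x) + C2*exp(2*x)*sin(5*x)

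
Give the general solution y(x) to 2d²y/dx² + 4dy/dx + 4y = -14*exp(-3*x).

y = -7*exp(-3*x)/5 + C1*cos(x)*exp(-x) + C2*exp(-x)*sin(x)

Divide through by 2: y'' + 2y' + 2y = -7*exp(-3*x).
Characteristic equation r² + 2r + 2 = 0 has discriminant (2)² - 4·(2) = -4 < 0, so r = -1 ± i.
Hence y_h = C1*cos(x)*exp(-x) + C2*exp(-x)*sin(x).
Try y_p = A*exp(-3*x). Substituting into the equation and dividing by exp(-3*x) gives A = -7/5, so y_p = -7*exp(-3*x)/5.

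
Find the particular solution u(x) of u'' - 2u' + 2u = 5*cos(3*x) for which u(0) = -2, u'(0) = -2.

u = -7*cos(3*x)/17 - 6*sin(3*x)/17 - 27*cos(x)*exp(x)/17 + 11*exp(x)*sin(x)/17

Characteristic equation r² - 2r + 2 = 0 has discriminant (-2)² - 4·(2) = -4 < 0, so r = 1 ± i.
Hence u_h = C1*cos(x)*exp(x) + C2*exp(x)*sin(x).
Try u_p = A*cos(3*x) + B*sin(3*x). Substituting and equating the coefficients of cos(3x) and sin(3x) gives A = -7/17, B = -6/17, so u_p = -7*cos(3*x)/17 - 6*sin(3*x)/17.
General solution: u = -7*cos(3*x)/17 - 6*sin(3*x)/17 + C1*cos(x)*exp(x) + C2*exp(x)*sin(x).
Apply the initial conditions: u(0) = -7/17 + C1 = -2 and u'(0) = -18/17 + C1 + C2 = -2. Solving gives C1 = -27/17, C2 = 11/17.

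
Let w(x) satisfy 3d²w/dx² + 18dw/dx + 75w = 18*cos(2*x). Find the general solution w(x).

w = 8*sin(2*x)/65 + 14*cos(2*x)/65 + C1*cos(4*x)*exp(-3*x) + C2*exp(-3*x)*sin(4*x)

Divide through by 3: w'' + 6w' + 25w = 6*cos(2*x).
Characteristic equation r² + 6r + 25 = 0 has discriminant (6)² - 4·(25) = -64 < 0, so r = -3 ± 4i.
Hence w_h = C1*cos(4*x)*exp(-3*x) + C2*exp(-3*x)*sin(4*x).
Try w_p = A*cos(2*x) + B*sin(2*x). Substituting and equating the coefficients of cos(2x) and sin(2x) gives A = 14/65, B = 8/65, so w_p = 8*sin(2*x)/65 + 14*cos(2*x)/65.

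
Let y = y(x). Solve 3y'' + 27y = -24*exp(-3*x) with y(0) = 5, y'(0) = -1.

Divide through by 3: y'' + 9y = -8*exp(-3*x).
Characteristic equation r² + 9 = 0 has discriminant (0)² - 4·(9) = -36 < 0, so r = ± 3i.
Hence y_h = C1*cos(3*x) + C2*sin(3*x).
Try y_p = A*exp(-3*x). Substituting into the equation and dividing by exp(-3*x) gives A = -4/9, so y_p = -4*exp(-3*x)/9.
General solution: y = -4*exp(-3*x)/9 + C1*cos(3*x) + C2*sin(3*x).
Apply the initial conditions: y(0) = -4/9 + C1 = 5 and y'(0) = 4/3 + 3*C2 = -1. Solving gives C1 = 49/9, C2 = -7/9.

y = -7*sin(3*x)/9 - 4*exp(-3*x)/9 + 49*cos(3*x)/9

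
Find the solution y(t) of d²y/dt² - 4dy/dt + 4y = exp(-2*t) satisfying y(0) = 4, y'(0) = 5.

y = exp(-2*t)/16 + 63*exp(2*t)/16 - 11*t*exp(2*t)/4

Characteristic equation r² - 4r + 4 = 0 has discriminant (-4)² - 4·(4) = 0, so r = 2 is a repeated root.
Hence y_h = (C1 + C2*t)*exp(2*t).
Try y_p = A*exp(-2*t). Substituting into the equation and dividing by exp(-2*t) gives A = 1/16, so y_p = exp(-2*t)/16.
General solution: y = exp(-2*t)/16 + C1*exp(2*t) + C2*t*exp(2*t).
Apply the initial conditions: y(0) = 1/16 + C1 = 4 and y'(0) = -1/8 + C2 + 2*C1 = 5. Solving gives C1 = 63/16, C2 = -11/4.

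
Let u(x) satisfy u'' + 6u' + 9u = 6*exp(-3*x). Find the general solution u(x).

u = C1*exp(-3*x) + 3*x**2*exp(-3*x) + C2*x*exp(-3*x)

Characteristic equation r² + 6r + 9 = 0 has discriminant (6)² - 4·(9) = 0, so r = -3 is a repeated root.
Hence u_h = (C1 + C2*x)*exp(-3*x).
Since exp(-3*x) solves the homogeneous equation (r = -3 is a root of multiplicity 2), multiply the trial by x^2. Try u_p = A*x^2*exp(-3*x). Substituting into the equation and dividing by exp(-3*x) gives A = 3, so u_p = 3*x^2*exp(-3*x).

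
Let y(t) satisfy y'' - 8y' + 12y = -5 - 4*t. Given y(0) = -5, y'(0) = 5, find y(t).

y = -23/36 - 63*exp(2*t)/8 - t/3 + 253*exp(6*t)/72

Characteristic equation r² - 8r + 12 = 0 factors as (r - 6)(r - 2) = 0, so r = 6, 2.
Hence y_h = C1*exp(6*t) + C2*exp(2*t).
For the particular solution try y_p = A0 + A1*t. Substituting and matching coefficients of each power of t gives A0 = -23/36, A1 = -1/3, so y_p = -23/36 - t/3.
General solution: y = -23/36 - t/3 + C1*exp(6*t) + C2*exp(2*t).
Apply the initial conditions: y(0) = -23/36 + C1 + C2 = -5 and y'(0) = -1/3 + 2*C2 + 6*C1 = 5. Solving gives C1 = 253/72, C2 = -63/8.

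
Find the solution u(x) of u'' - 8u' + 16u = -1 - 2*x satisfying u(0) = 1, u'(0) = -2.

Characteristic equation r² - 8r + 16 = 0 has discriminant (-8)² - 4·(16) = 0, so r = 4 is a repeated root.
Hence u_h = (C1 + C2*x)*exp(4*x).
For the particular solution try u_p = A0 + A1*x. Substituting and matching coefficients of each power of x gives A0 = -1/8, A1 = -1/8, so u_p = -1/8 - x/8.
General solution: u = -1/8 - x/8 + C1*exp(4*x) + C2*x*exp(4*x).
Apply the initial conditions: u(0) = -1/8 + C1 = 1 and u'(0) = -1/8 + C2 + 4*C1 = -2. Solving gives C1 = 9/8, C2 = -51/8.

u = -1/8 - x/8 + 9*exp(4*x)/8 - 51*x*exp(4*x)/8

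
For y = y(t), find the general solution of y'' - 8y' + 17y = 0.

Characteristic equation r² - 8r + 17 = 0 has discriminant (-8)² - 4·(17) = -4 < 0, so r = 4 ± i.
Hence y_h = C1*cos(t)*exp(4*t) + C2*exp(4*t)*sin(t).

y = C1*cos(t)*exp(4*t) + C2*exp(4*t)*sin(t)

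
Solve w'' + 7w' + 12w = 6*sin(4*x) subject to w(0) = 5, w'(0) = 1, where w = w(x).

Characteristic equation r² + 7r + 12 = 0 factors as (r + 3)(r + 4) = 0, so r = -3, -4.
Hence w_h = C1*exp(-3*x) + C2*exp(-4*x).
Try w_p = A*cos(4*x) + B*sin(4*x). Substituting and equating the coefficients of cos(4x) and sin(4x) gives A = -21/100, B = -3/100, so w_p = -21*cos(4*x)/100 - 3*sin(4*x)/100.
General solution: w = -21*cos(4*x)/100 - 3*sin(4*x)/100 + C1*exp(-3*x) + C2*exp(-4*x).
Apply the initial conditions: w(0) = -21/100 + C1 + C2 = 5 and w'(0) = -3/25 - 4*C2 - 3*C1 = 1. Solving gives C1 = 549/25, C2 = -67/4.

w = -67*exp(-4*x)/4 - 21*cos(4*x)/100 - 3*sin(4*x)/100 + 549*exp(-3*x)/25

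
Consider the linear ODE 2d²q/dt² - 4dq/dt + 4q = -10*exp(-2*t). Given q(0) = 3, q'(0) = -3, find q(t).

Divide through by 2: q'' - 2q' + 2q = -5*exp(-2*t).
Characteristic equation r² - 2r + 2 = 0 has discriminant (-2)² - 4·(2) = -4 < 0, so r = 1 ± i.
Hence q_h = C1*cos(t)*exp(t) + C2*exp(t)*sin(t).
Try q_p = A*exp(-2*t). Substituting into the equation and dividing by exp(-2*t) gives A = -1/2, so q_p = -exp(-2*t)/2.
General solution: q = -exp(-2*t)/2 + C1*cos(t)*exp(t) + C2*exp(t)*sin(t).
Apply the initial conditions: q(0) = -1/2 + C1 = 3 and q'(0) = 1 + C1 + C2 = -3. Solving gives C1 = 7/2, C2 = -15/2.

q = -exp(-2*t)/2 - 15*exp(t)*sin(t)/2 + 7*cos(t)*exp(t)/2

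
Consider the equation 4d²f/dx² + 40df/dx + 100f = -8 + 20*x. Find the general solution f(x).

Divide through by 4: f'' + 10f' + 25f = -2 + 5*x.
Characteristic equation r² + 10r + 25 = 0 has discriminant (10)² - 4·(25) = 0, so r = -5 is a repeated root.
Hence f_h = (C1 + C2*x)*exp(-5*x).
For the particular solution try f_p = A0 + A1*x. Substituting and matching coefficients of each power of x gives A0 = -4/25, A1 = 1/5, so f_p = -4/25 + x/5.

f = -4/25 + x/5 + C1*exp(-5*x) + C2*x*exp(-5*x)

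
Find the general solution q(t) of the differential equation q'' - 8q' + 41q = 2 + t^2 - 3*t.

Characteristic equation r² - 8r + 41 = 0 has discriminant (-8)² - 4·(41) = -100 < 0, so r = 4 ± 5i.
Hence q_h = C1*cos(5*t)*exp(4*t) + C2*exp(4*t)*sin(5*t).
For the particular solution try q_p = A0 + A1*t + A2*t^2. Substituting and matching coefficients of each power of t gives A0 = 2424/68921, A1 = -107/1681, A2 = 1/41, so q_p = 2424/68921 - 107*t/1681 + t^2/41.

q = 2424/68921 - 107*t/1681 + t**2/41 + C1*cos(5*t)*exp(4*t) + C2*exp(4*t)*sin(5*t)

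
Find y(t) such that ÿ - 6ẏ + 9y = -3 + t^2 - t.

y = -1/3 + t**2/9 + t/27 + C1*exp(3*t) + C2*t*exp(3*t)

Characteristic equation r² - 6r + 9 = 0 has discriminant (-6)² - 4·(9) = 0, so r = 3 is a repeated root.
Hence y_h = (C1 + C2*t)*exp(3*t).
For the particular solution try y_p = A0 + A1*t + A2*t^2. Substituting and matching coefficients of each power of t gives A0 = -1/3, A1 = 1/27, A2 = 1/9, so y_p = -1/3 + t^2/9 + t/27.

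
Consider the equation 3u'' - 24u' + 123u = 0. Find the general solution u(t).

Divide through by 3: u'' - 8u' + 41u = 0.
Characteristic equation r² - 8r + 41 = 0 has discriminant (-8)² - 4·(41) = -100 < 0, so r = 4 ± 5i.
Hence u_h = C1*cos(5*t)*exp(4*t) + C2*exp(4*t)*sin(5*t).

u = C1*cos(5*t)*exp(4*t) + C2*exp(4*t)*sin(5*t)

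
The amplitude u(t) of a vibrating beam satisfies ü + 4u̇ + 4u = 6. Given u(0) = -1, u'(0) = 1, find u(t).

Characteristic equation r² + 4r + 4 = 0 has discriminant (4)² - 4·(4) = 0, so r = -2 is a repeated root.
Hence u_h = (C1 + C2*t)*exp(-2*t).
For the particular solution try u_p = A0. Substituting and matching coefficients of each power of t gives A0 = 3/2, so u_p = 3/2.
General solution: u = 3/2 + C1*exp(-2*t) + C2*t*exp(-2*t).
Apply the initial conditions: u(0) = 3/2 + C1 = -1 and u'(0) = C2 - 2*C1 = 1. Solving gives C1 = -5/2, C2 = -4.

u = 3/2 - 5*exp(-2*t)/2 - 4*t*exp(-2*t)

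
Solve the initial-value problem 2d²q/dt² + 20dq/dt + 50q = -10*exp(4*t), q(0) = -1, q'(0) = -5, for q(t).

q = -76*exp(-5*t)/81 - 5*exp(4*t)/81 - 85*t*exp(-5*t)/9

Divide through by 2: q'' + 10q' + 25q = -5*exp(4*t).
Characteristic equation r² + 10r + 25 = 0 has discriminant (10)² - 4·(25) = 0, so r = -5 is a repeated root.
Hence q_h = (C1 + C2*t)*exp(-5*t).
Try q_p = A*exp(4*t). Substituting into the equation and dividing by exp(4*t) gives A = -5/81, so q_p = -5*exp(4*t)/81.
General solution: q = -5*exp(4*t)/81 + C1*exp(-5*t) + C2*t*exp(-5*t).
Apply the initial conditions: q(0) = -5/81 + C1 = -1 and q'(0) = -20/81 + C2 - 5*C1 = -5. Solving gives C1 = -76/81, C2 = -85/9.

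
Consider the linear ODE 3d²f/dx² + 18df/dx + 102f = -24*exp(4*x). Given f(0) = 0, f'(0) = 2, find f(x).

Divide through by 3: f'' + 6f' + 34f = -8*exp(4*x).
Characteristic equation r² + 6r + 34 = 0 has discriminant (6)² - 4·(34) = -100 < 0, so r = -3 ± 5i.
Hence f_h = C1*cos(5*x)*exp(-3*x) + C2*exp(-3*x)*sin(5*x).
Try f_p = A*exp(4*x). Substituting into the equation and dividing by exp(4*x) gives A = -4/37, so f_p = -4*exp(4*x)/37.
General solution: f = -4*exp(4*x)/37 + C1*cos(5*x)*exp(-3*x) + C2*exp(-3*x)*sin(5*x).
Apply the initial conditions: f(0) = -4/37 + C1 = 0 and f'(0) = -16/37 - 3*C1 + 5*C2 = 2. Solving gives C1 = 4/37, C2 = 102/185.

f = -4*exp(4*x)/37 + 4*cos(5*x)*exp(-3*x)/37 + 102*exp(-3*x)*sin(5*x)/185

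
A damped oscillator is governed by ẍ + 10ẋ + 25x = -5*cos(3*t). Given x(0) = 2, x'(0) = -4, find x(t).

x = -75*sin(3*t)/578 - 20*cos(3*t)/289 + 598*exp(-5*t)/289 + 229*t*exp(-5*t)/34

Characteristic equation r² + 10r + 25 = 0 has discriminant (10)² - 4·(25) = 0, so r = -5 is a repeated root.
Hence x_h = (C1 + C2*t)*exp(-5*t).
Try x_p = A*cos(3*t) + B*sin(3*t). Substituting and equating the coefficients of cos(3t) and sin(3t) gives A = -20/289, B = -75/578, so x_p = -75*sin(3*t)/578 - 20*cos(3*t)/289.
General solution: x = -75*sin(3*t)/578 - 20*cos(3*t)/289 + C1*exp(-5*t) + C2*t*exp(-5*t).
Apply the initial conditions: x(0) = -20/289 + C1 = 2 and x'(0) = -225/578 + C2 - 5*C1 = -4. Solving gives C1 = 598/289, C2 = 229/34.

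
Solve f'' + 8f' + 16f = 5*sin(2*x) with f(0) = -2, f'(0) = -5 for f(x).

Characteristic equation r² + 8r + 16 = 0 has discriminant (8)² - 4·(16) = 0, so r = -4 is a repeated root.
Hence f_h = (C1 + C2*x)*exp(-4*x).
Try f_p = A*cos(2*x) + B*sin(2*x). Substituting and equating the coefficients of cos(2x) and sin(2x) gives A = -1/5, B = 3/20, so f_p = -cos(2*x)/5 + 3*sin(2*x)/20.
General solution: f = -cos(2*x)/5 + 3*sin(2*x)/20 + C1*exp(-4*x) + C2*x*exp(-4*x).
Apply the initial conditions: f(0) = -1/5 + C1 = -2 and f'(0) = 3/10 + C2 - 4*C1 = -5. Solving gives C1 = -9/5, C2 = -25/2.

f = -9*exp(-4*x)/5 - cos(2*x)/5 + 3*sin(2*x)/20 - 25*x*exp(-4*x)/2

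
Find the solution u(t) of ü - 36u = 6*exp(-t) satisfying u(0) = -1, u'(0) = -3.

u = -19*exp(6*t)/28 - 6*exp(-t)/35 - 3*exp(-6*t)/20

Characteristic equation r² - 36 = 0 factors as (r - 6)(r + 6) = 0, so r = 6, -6.
Hence u_h = C1*exp(6*t) + C2*exp(-6*t).
Try u_p = A*exp(-t). Substituting into the equation and dividing by exp(-t) gives A = -6/35, so u_p = -6*exp(-t)/35.
General solution: u = -6*exp(-t)/35 + C1*exp(6*t) + C2*exp(-6*t).
Apply the initial conditions: u(0) = -6/35 + C1 + C2 = -1 and u'(0) = 6/35 - 6*C2 + 6*C1 = -3. Solving gives C1 = -19/28, C2 = -3/20.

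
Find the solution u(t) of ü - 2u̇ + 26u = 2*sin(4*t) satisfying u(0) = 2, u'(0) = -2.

u = 4*cos(4*t)/41 + 5*sin(4*t)/41 - 36*exp(t)*sin(5*t)/41 + 78*cos(5*t)*exp(t)/41

Characteristic equation r² - 2r + 26 = 0 has discriminant (-2)² - 4·(26) = -100 < 0, so r = 1 ± 5i.
Hence u_h = C1*cos(5*t)*exp(t) + C2*exp(t)*sin(5*t).
Try u_p = A*cos(4*t) + B*sin(4*t). Substituting and equating the coefficients of cos(4t) and sin(4t) gives A = 4/41, B = 5/41, so u_p = 4*cos(4*t)/41 + 5*sin(4*t)/41.
General solution: u = 4*cos(4*t)/41 + 5*sin(4*t)/41 + C1*cos(5*t)*exp(t) + C2*exp(t)*sin(5*t).
Apply the initial conditions: u(0) = 4/41 + C1 = 2 and u'(0) = 20/41 + C1 + 5*C2 = -2. Solving gives C1 = 78/41, C2 = -36/41.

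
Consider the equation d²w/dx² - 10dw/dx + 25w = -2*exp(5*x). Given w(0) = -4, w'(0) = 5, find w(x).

w = -4*exp(5*x) - x**2*exp(5*x) + 25*x*exp(5*x)

Characteristic equation r² - 10r + 25 = 0 has discriminant (-10)² - 4·(25) = 0, so r = 5 is a repeated root.
Hence w_h = (C1 + C2*x)*exp(5*x).
Since exp(5*x) solves the homogeneous equation (r = 5 is a root of multiplicity 2), multiply the trial by x^2. Try w_p = A*x^2*exp(5*x). Substituting into the equation and dividing by exp(5*x) gives A = -1, so w_p = -x^2*exp(5*x).
General solution: w = C1*exp(5*x) - x^2*exp(5*x) + C2*x*exp(5*x).
Apply the initial conditions: w(0) = C1 = -4 and w'(0) = C2 + 5*C1 = 5. Solving gives C1 = -4, C2 = 25.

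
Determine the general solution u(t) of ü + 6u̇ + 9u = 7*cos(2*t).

Characteristic equation r² + 6r + 9 = 0 has discriminant (6)² - 4·(9) = 0, so r = -3 is a repeated root.
Hence u_h = (C1 + C2*t)*exp(-3*t).
Try u_p = A*cos(2*t) + B*sin(2*t). Substituting and equating the coefficients of cos(2t) and sin(2t) gives A = 35/169, B = 84/169, so u_p = 35*cos(2*t)/169 + 84*sin(2*t)/169.

u = 35*cos(2*t)/169 + 84*sin(2*t)/169 + C1*exp(-3*t) + C2*t*exp(-3*t)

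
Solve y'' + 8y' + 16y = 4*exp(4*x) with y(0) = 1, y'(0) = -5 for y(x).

y = exp(4*x)/16 + 15*exp(-4*x)/16 - 3*x*exp(-4*x)/2

Characteristic equation r² + 8r + 16 = 0 has discriminant (8)² - 4·(16) = 0, so r = -4 is a repeated root.
Hence y_h = (C1 + C2*x)*exp(-4*x).
Try y_p = A*exp(4*x). Substituting into the equation and dividing by exp(4*x) gives A = 1/16, so y_p = exp(4*x)/16.
General solution: y = exp(4*x)/16 + C1*exp(-4*x) + C2*x*exp(-4*x).
Apply the initial conditions: y(0) = 1/16 + C1 = 1 and y'(0) = 1/4 + C2 - 4*C1 = -5. Solving gives C1 = 15/16, C2 = -3/2.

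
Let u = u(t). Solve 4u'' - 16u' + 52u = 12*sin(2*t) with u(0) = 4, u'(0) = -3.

Divide through by 4: u'' - 4u' + 13u = 3*sin(2*t).
Characteristic equation r² - 4r + 13 = 0 has discriminant (-4)² - 4·(13) = -36 < 0, so r = 2 ± 3i.
Hence u_h = C1*cos(3*t)*exp(2*t) + C2*exp(2*t)*sin(3*t).
Try u_p = A*cos(2*t) + B*sin(2*t). Substituting and equating the coefficients of cos(2t) and sin(2t) gives A = 24/145, B = 27/145, so u_p = 24*cos(2*t)/145 + 27*sin(2*t)/145.
General solution: u = 24*cos(2*t)/145 + 27*sin(2*t)/145 + C1*cos(3*t)*exp(2*t) + C2*exp(2*t)*sin(3*t).
Apply the initial conditions: u(0) = 24/145 + C1 = 4 and u'(0) = 54/145 + 2*C1 + 3*C2 = -3. Solving gives C1 = 556/145, C2 = -1601/435.

u = 24*cos(2*t)/145 + 27*sin(2*t)/145 - 1601*exp(2*t)*sin(3*t)/435 + 556*cos(3*t)*exp(2*t)/145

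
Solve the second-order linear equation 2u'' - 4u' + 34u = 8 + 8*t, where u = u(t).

u = 76/289 + 4*t/17 + C1*cos(4*t)*exp(t) + C2*exp(t)*sin(4*t)

Divide through by 2: u'' - 2u' + 17u = 4 + 4*t.
Characteristic equation r² - 2r + 17 = 0 has discriminant (-2)² - 4·(17) = -64 < 0, so r = 1 ± 4i.
Hence u_h = C1*cos(4*t)*exp(t) + C2*exp(t)*sin(4*t).
For the particular solution try u_p = A0 + A1*t. Substituting and matching coefficients of each power of t gives A0 = 76/289, A1 = 4/17, so u_p = 76/289 + 4*t/17.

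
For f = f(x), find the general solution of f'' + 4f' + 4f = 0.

Characteristic equation r² + 4r + 4 = 0 has discriminant (4)² - 4·(4) = 0, so r = -2 is a repeated root.
Hence f_h = (C1 + C2*x)*exp(-2*x).

f = C1*exp(-2*x) + C2*x*exp(-2*x)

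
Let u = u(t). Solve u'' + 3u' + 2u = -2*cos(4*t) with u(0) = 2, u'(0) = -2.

u = -6*sin(4*t)/85 - exp(-2*t)/5 + 7*cos(4*t)/85 + 36*exp(-t)/17

Characteristic equation r² + 3r + 2 = 0 factors as (r + 1)(r + 2) = 0, so r = -1, -2.
Hence u_h = C1*exp(-t) + C2*exp(-2*t).
Try u_p = A*cos(4*t) + B*sin(4*t). Substituting and equating the coefficients of cos(4t) and sin(4t) gives A = 7/85, B = -6/85, so u_p = -6*sin(4*t)/85 + 7*cos(4*t)/85.
General solution: u = -6*sin(4*t)/85 + 7*cos(4*t)/85 + C1*exp(-t) + C2*exp(-2*t).
Apply the initial conditions: u(0) = 7/85 + C1 + C2 = 2 and u'(0) = -24/85 - C1 - 2*C2 = -2. Solving gives C1 = 36/17, C2 = -1/5.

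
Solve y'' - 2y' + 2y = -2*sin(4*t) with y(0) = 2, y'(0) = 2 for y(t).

y = -4*cos(4*t)/65 + 7*sin(4*t)/65 - 32*exp(t)*sin(t)/65 + 134*cos(t)*exp(t)/65

Characteristic equation r² - 2r + 2 = 0 has discriminant (-2)² - 4·(2) = -4 < 0, so r = 1 ± i.
Hence y_h = C1*cos(t)*exp(t) + C2*exp(t)*sin(t).
Try y_p = A*cos(4*t) + B*sin(4*t). Substituting and equating the coefficients of cos(4t) and sin(4t) gives A = -4/65, B = 7/65, so y_p = -4*cos(4*t)/65 + 7*sin(4*t)/65.
General solution: y = -4*cos(4*t)/65 + 7*sin(4*t)/65 + C1*cos(t)*exp(t) + C2*exp(t)*sin(t).
Apply the initial conditions: y(0) = -4/65 + C1 = 2 and y'(0) = 28/65 + C1 + C2 = 2. Solving gives C1 = 134/65, C2 = -32/65.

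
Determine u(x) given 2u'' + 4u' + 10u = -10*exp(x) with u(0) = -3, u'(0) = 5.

Divide through by 2: u'' + 2u' + 5u = -5*exp(x).
Characteristic equation r² + 2r + 5 = 0 has discriminant (2)² - 4·(5) = -16 < 0, so r = -1 ± 2i.
Hence u_h = C1*cos(2*x)*exp(-x) + C2*exp(-x)*sin(2*x).
Try u_p = A*exp(x). Substituting into the equation and dividing by exp(x) gives A = -5/8, so u_p = -5*exp(x)/8.
General solution: u = -5*exp(x)/8 + C1*cos(2*x)*exp(-x) + C2*exp(-x)*sin(2*x).
Apply the initial conditions: u(0) = -5/8 + C1 = -3 and u'(0) = -5/8 - C1 + 2*C2 = 5. Solving gives C1 = -19/8, C2 = 13/8.

u = -5*exp(x)/8 - 19*cos(2*x)*exp(-x)/8 + 13*exp(-x)*sin(2*x)/8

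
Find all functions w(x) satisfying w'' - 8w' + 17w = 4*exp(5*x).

Characteristic equation r² - 8r + 17 = 0 has discriminant (-8)² - 4·(17) = -4 < 0, so r = 4 ± i.
Hence w_h = C1*cos(x)*exp(4*x) + C2*exp(4*x)*sin(x).
Try w_p = A*exp(5*x). Substituting into the equation and dividing by exp(5*x) gives A = 2, so w_p = 2*exp(5*x).

w = 2*exp(5*x) + C1*cos(x)*exp(4*x) + C2*exp(4*x)*sin(x)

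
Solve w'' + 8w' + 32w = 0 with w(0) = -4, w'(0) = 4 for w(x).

w = -4*cos(4*x)*exp(-4*x) - 3*exp(-4*x)*sin(4*x)

Characteristic equation r² + 8r + 32 = 0 has discriminant (8)² - 4·(32) = -64 < 0, so r = -4 ± 4i.
Hence w_h = C1*cos(4*x)*exp(-4*x) + C2*exp(-4*x)*sin(4*x).
Apply the initial conditions: w(0) = C1 = -4 and w'(0) = -4*C1 + 4*C2 = 4. Solving gives C1 = -4, C2 = -3.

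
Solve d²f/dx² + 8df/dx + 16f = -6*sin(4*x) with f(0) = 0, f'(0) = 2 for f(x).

Characteristic equation r² + 8r + 16 = 0 has discriminant (8)² - 4·(16) = 0, so r = -4 is a repeated root.
Hence f_h = (C1 + C2*x)*exp(-4*x).
Try f_p = A*cos(4*x) + B*sin(4*x). Substituting and equating the coefficients of cos(4x) and sin(4x) gives A = 3/16, B = 0, so f_p = 3*cos(4*x)/16.
General solution: f = 3*cos(4*x)/16 + C1*exp(-4*x) + C2*x*exp(-4*x).
Apply the initial conditions: f(0) = 3/16 + C1 = 0 and f'(0) = C2 - 4*C1 = 2. Solving gives C1 = -3/16, C2 = 5/4.

f = -3*exp(-4*x)/16 + 3*cos(4*x)/16 + 5*x*exp(-4*x)/4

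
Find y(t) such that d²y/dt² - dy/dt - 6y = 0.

Characteristic equation r² - r - 6 = 0 factors as (r - 3)(r + 2) = 0, so r = 3, -2.
Hence y_h = C1*exp(3*t) + C2*exp(-2*t).

y = C1*exp(3*t) + C2*exp(-2*t)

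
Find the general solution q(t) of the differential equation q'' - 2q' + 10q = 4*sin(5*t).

Characteristic equation r² - 2r + 10 = 0 has discriminant (-2)² - 4·(10) = -36 < 0, so r = 1 ± 3i.
Hence q_h = C1*cos(3*t)*exp(t) + C2*exp(t)*sin(3*t).
Try q_p = A*cos(5*t) + B*sin(5*t). Substituting and equating the coefficients of cos(5t) and sin(5t) gives A = 8/65, B = -12/65, so q_p = -12*sin(5*t)/65 + 8*cos(5*t)/65.

q = -12*sin(5*t)/65 + 8*cos(5*t)/65 + C1*cos(3*t)*exp(t) + C2*exp(t)*sin(3*t)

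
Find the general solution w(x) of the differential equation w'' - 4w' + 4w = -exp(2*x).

Characteristic equation r² - 4r + 4 = 0 has discriminant (-4)² - 4·(4) = 0, so r = 2 is a repeated root.
Hence w_h = (C1 + C2*x)*exp(2*x).
Since exp(2*x) solves the homogeneous equation (r = 2 is a root of multiplicity 2), multiply the trial by x^2. Try w_p = A*x^2*exp(2*x). Substituting into the equation and dividing by exp(2*x) gives A = -1/2, so w_p = -x^2*exp(2*x)/2.

w = C1*exp(2*x) - x**2*exp(2*x)/2 + C2*x*exp(2*x)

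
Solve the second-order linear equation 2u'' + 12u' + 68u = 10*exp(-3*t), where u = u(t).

Divide through by 2: u'' + 6u' + 34u = 5*exp(-3*t).
Characteristic equation r² + 6r + 34 = 0 has discriminant (6)² - 4·(34) = -100 < 0, so r = -3 ± 5i.
Hence u_h = C1*cos(5*t)*exp(-3*t) + C2*exp(-3*t)*sin(5*t).
Try u_p = A*exp(-3*t). Substituting into the equation and dividing by exp(-3*t) gives A = 1/5, so u_p = exp(-3*t)/5.

u = exp(-3*t)/5 + C1*cos(5*t)*exp(-3*t) + C2*exp(-3*t)*sin(5*t)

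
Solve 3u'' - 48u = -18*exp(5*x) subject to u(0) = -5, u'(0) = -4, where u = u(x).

Divide through by 3: u'' - 16u = -6*exp(5*x).
Characteristic equation r² - 16 = 0 factors as (r - 4)(r + 4) = 0, so r = 4, -4.
Hence u_h = C1*exp(4*x) + C2*exp(-4*x).
Try u_p = A*exp(5*x). Substituting into the equation and dividing by exp(5*x) gives A = -2/3, so u_p = -2*exp(5*x)/3.
General solution: u = -2*exp(5*x)/3 + C1*exp(4*x) + C2*exp(-4*x).
Apply the initial conditions: u(0) = -2/3 + C1 + C2 = -5 and u'(0) = -10/3 - 4*C2 + 4*C1 = -4. Solving gives C1 = -9/4, C2 = -25/12.

u = -25*exp(-4*x)/12 - 9*exp(4*x)/4 - 2*exp(5*x)/3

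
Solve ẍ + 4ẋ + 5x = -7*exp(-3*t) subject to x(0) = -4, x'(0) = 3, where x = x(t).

x = -7*exp(-3*t)/2 - 17*exp(-2*t)*sin(t)/2 - cos(t)*exp(-2*t)/2

Characteristic equation r² + 4r + 5 = 0 has discriminant (4)² - 4·(5) = -4 < 0, so r = -2 ± i.
Hence x_h = C1*cos(t)*exp(-2*t) + C2*exp(-2*t)*sin(t).
Try x_p = A*exp(-3*t). Substituting into the equation and dividing by exp(-3*t) gives A = -7/2, so x_p = -7*exp(-3*t)/2.
General solution: x = -7*exp(-3*t)/2 + C1*cos(t)*exp(-2*t) + C2*exp(-2*t)*sin(t).
Apply the initial conditions: x(0) = -7/2 + C1 = -4 and x'(0) = 21/2 + C2 - 2*C1 = 3. Solving gives C1 = -1/2, C2 = -17/2.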